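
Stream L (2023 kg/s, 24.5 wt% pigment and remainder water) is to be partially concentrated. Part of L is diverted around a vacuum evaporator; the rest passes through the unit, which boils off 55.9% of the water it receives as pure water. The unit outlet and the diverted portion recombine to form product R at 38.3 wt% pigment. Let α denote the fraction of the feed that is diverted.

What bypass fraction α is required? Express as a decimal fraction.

All 2023×0.245 = 495.63 kg/s of pigment reaches R, so R = 495.63/0.383 = 1294.1 kg/s and vapour = 728.91 kg/s.
The evaporator receives (1−α)·2023 of feed at 0.755 water and removes 0.559 of that water:
0.559×0.755×(1−α)×2023 = 728.91
(1−α) = 728.91/853.8 = 0.8537;  α = 0.1463.

0.146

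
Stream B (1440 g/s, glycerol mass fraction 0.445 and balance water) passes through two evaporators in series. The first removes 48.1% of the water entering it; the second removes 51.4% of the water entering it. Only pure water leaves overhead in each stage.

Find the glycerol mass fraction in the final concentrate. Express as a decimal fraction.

water in feed = 1440×0.555 = 799.2 g/s.
After stage 1: water left = (1−0.481)×799.2 = 414.78; stream total = 1055.6 g/s.
After stage 2: water left = (1−0.514)×414.78 = 201.59; final concentrate = 842.39 g/s.
glycerol fraction = 640.8/842.39 = 0.761.

0.761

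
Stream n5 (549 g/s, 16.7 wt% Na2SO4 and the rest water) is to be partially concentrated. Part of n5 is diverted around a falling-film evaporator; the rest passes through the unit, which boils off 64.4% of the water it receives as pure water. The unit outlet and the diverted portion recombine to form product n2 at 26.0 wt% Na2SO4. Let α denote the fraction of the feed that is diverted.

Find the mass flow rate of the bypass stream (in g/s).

All 549×0.167 = 91.683 g/s of Na2SO4 reaches n2, so n2 = 91.683/0.260 = 352.63 g/s and vapour = 196.37 g/s.
The evaporator receives (1−α)·549 of feed at 0.833 water and removes 0.644 of that water:
0.644×0.833×(1−α)×549 = 196.37
(1−α) = 196.37/294.51 = 0.6668;  α = 0.3332.
Bypass flow = 0.3332×549 = 182.94 g/s.

182.9 g/s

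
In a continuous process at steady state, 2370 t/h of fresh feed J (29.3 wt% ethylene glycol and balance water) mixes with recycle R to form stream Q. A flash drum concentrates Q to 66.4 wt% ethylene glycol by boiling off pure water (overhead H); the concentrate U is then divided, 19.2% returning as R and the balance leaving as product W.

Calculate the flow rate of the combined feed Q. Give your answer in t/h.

2619 t/h

Overall ethylene glycol balance (none leaves overhead): ethylene glycol in fresh feed = ethylene glycol in product, i.e. 2370×0.293 = (1−0.192)·U·0.664.
U = 694.41/(0.664×0.808) = 1294.3 t/h.
Recycle R = 0.192×1294.3 = 248.51 t/h.
Combined feed Q = 2370 + 248.51 = 2618.5 t/h.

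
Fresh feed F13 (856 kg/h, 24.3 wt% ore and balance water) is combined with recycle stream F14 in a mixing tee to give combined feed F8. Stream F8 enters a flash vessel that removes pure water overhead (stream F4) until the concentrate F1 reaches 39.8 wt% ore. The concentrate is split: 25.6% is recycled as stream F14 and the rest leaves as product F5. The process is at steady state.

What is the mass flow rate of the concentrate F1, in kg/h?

702.5 kg/h

Overall ore balance (none leaves overhead): ore in fresh feed = ore in product, i.e. 856×0.243 = (1−0.256)·F1·0.398.
F1 = 208.01/(0.398×0.744) = 702.46 kg/h.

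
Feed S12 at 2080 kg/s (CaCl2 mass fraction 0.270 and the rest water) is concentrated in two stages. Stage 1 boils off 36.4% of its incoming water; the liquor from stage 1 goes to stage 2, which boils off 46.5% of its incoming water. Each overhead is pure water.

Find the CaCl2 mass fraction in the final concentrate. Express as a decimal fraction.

water in feed = 2080×0.730 = 1518.4 kg/s.
After stage 1: water left = (1−0.364)×1518.4 = 965.7; stream total = 1527.3 kg/s.
After stage 2: water left = (1−0.465)×965.7 = 516.65; final concentrate = 1078.3 kg/s.
CaCl2 fraction = 561.6/1078.3 = 0.521.

0.521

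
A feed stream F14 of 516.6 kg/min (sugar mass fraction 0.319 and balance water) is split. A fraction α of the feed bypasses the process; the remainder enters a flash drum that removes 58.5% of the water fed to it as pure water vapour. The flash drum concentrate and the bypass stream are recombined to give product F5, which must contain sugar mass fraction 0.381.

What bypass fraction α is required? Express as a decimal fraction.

0.592

All 516.6×0.319 = 164.8 kg/min of sugar reaches F5, so F5 = 164.8/0.381 = 432.53 kg/min and vapour = 84.066 kg/min.
The evaporator receives (1−α)·516.6 of feed at 0.681 water and removes 0.585 of that water:
0.585×0.681×(1−α)×516.6 = 84.066
(1−α) = 84.066/205.81 = 0.4085;  α = 0.5915.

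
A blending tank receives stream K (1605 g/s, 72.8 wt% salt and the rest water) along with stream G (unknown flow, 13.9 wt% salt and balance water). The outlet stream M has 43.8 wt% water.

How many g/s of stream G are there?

629.9 g/s

Let G be the unknown flow. Total out = 1605 + G.
water balance: 436.56 + 0.861·G = 0.438·(1605 + G)
(0.861 − 0.438)·G = 0.438×1605 − 436.56 = 266.43
G = 266.43 / 0.423 = 629.86 g/s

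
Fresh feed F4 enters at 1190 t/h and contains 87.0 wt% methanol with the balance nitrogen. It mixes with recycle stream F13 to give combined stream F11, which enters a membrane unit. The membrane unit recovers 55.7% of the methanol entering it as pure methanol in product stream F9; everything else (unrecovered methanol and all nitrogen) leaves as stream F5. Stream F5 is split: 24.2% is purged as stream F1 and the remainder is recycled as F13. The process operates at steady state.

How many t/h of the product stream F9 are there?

868.2 t/h

methanol in F11: m_A = 1190×0.870 + (1−0.242)·(1−0.557)·m_A, so m_A = 1035.3/0.6642 = 1558.7 t/h.
Product F9 = 0.557×1558.7 = 868.2 t/h.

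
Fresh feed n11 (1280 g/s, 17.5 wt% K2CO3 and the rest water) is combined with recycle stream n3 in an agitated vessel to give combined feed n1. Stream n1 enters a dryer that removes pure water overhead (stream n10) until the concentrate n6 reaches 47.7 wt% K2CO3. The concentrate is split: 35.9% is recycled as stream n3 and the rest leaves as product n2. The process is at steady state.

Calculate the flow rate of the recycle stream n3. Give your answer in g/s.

Overall K2CO3 balance (none leaves overhead): K2CO3 in fresh feed = K2CO3 in product, i.e. 1280×0.175 = (1−0.359)·n6·0.477.
n6 = 224/(0.477×0.641) = 732.61 g/s.
Recycle n3 = 0.359×732.61 = 263.01 g/s.

263 g/s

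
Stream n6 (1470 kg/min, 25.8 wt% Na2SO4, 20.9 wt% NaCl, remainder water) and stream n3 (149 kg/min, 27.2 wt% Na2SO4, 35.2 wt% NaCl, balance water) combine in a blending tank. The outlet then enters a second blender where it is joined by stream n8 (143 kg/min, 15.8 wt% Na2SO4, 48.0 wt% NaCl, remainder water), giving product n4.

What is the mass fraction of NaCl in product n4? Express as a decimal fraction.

0.2431

Overall, product flow = 1762 kg/min.
NaCl in = 1470×0.209 + 149×0.352 + 143×0.480 = 428.32 kg/min.
NaCl fraction in n4 = 0.2431.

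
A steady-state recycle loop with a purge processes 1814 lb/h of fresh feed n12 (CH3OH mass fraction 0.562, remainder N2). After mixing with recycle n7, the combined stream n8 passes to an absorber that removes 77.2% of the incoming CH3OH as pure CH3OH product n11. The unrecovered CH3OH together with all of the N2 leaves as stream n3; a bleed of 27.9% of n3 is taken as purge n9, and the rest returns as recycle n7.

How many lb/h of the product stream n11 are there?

CH3OH in n8: m_A = 1814×0.562 + (1−0.279)·(1−0.772)·m_A, so m_A = 1019.5/0.8356 = 1220 lb/h.
Product n11 = 0.772×1220 = 941.86 lb/h.

941.9 lb/h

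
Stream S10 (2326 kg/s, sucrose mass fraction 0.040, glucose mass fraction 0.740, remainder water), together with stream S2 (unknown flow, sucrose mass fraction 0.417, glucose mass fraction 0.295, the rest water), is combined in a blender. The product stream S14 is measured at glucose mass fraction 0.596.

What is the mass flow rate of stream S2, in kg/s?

Let S2 be the unknown flow. Total out = 2326 + S2.
glucose balance: 1721.2 + 0.295·S2 = 0.596·(2326 + S2)
(0.295 − 0.596)·S2 = 0.596×2326 − 1721.2 = -334.94
S2 = -334.94 / -0.301 = 1112.8 kg/s

1113 kg/s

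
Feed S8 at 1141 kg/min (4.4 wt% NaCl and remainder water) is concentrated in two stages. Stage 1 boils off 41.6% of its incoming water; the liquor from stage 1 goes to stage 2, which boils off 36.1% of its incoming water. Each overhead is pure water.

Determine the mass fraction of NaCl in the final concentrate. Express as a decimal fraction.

0.110

water in feed = 1141×0.956 = 1090.8 kg/min.
After stage 1: water left = (1−0.416)×1090.8 = 637.02; stream total = 687.23 kg/min.
After stage 2: water left = (1−0.361)×637.02 = 407.06; final concentrate = 457.26 kg/min.
NaCl fraction = 50.204/457.26 = 0.110.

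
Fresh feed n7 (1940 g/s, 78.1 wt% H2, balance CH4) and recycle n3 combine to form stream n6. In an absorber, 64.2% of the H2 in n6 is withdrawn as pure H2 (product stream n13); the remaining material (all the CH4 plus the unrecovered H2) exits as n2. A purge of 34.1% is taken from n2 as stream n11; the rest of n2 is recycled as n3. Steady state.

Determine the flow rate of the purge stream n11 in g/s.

CH4 enters only via n7 and leaves only via the purge: 1940×0.219 = 0.341×(CH4 in n2), and the absorber passes all CH4, so CH4 in n6 = CH4 in n2 = 1245.9 g/s.
H2 in n6: m_A = 1940×0.781 + (1−0.341)·(1−0.642)·m_A, so m_A = 1515.1/0.7641 = 1983 g/s.
n2 = (1−0.642)×1983 + 1245.9 = 1955.8 g/s.
Purge n11 = 0.341×1955.8 = 666.94 g/s.

666.9 g/s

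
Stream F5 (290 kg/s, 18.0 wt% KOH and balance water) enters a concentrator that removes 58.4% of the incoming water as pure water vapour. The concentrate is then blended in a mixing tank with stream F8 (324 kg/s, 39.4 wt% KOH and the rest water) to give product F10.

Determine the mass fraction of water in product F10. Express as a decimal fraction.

0.621

Vapour removed = 0.584×0.820×290 = 138.88 kg/s; concentrate = 151.12 kg/s.
water reaching the mixer = 98.925 (from concentrate) + 324×0.606 = 295.27 kg/s.
Product flow = 151.12 + 324 = 475.12 kg/s; water fraction = 0.621.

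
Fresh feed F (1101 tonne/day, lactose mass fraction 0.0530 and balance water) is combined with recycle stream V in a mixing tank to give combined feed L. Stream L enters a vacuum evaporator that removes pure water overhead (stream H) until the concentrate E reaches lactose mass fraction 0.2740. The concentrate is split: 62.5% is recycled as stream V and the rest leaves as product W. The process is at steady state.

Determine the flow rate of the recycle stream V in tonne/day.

354.9 tonne/day

Overall lactose balance (none leaves overhead): lactose in fresh feed = lactose in product, i.e. 1101×0.053 = (1−0.625)·E·0.274.
E = 58.353/(0.274×0.375) = 567.91 tonne/day.
Recycle V = 0.625×567.91 = 354.95 tonne/day.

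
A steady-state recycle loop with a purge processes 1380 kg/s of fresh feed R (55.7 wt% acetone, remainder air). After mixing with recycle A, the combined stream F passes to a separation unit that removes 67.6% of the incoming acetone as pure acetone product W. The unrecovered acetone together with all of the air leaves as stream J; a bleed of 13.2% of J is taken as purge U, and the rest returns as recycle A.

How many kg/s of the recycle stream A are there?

4321 kg/s

air enters only via R and leaves only via the purge: 1380×0.443 = 0.132×(air in J), and the separation unit passes all air, so air in F = air in J = 4631.4 kg/s.
acetone in F: m_A = 1380×0.557 + (1−0.132)·(1−0.676)·m_A, so m_A = 768.66/0.7188 = 1069.4 kg/s.
J = (1−0.676)×1069.4 + 4631.4 = 4977.9 kg/s.
Recycle A = (1−0.132)×4977.9 = 4320.8 kg/s.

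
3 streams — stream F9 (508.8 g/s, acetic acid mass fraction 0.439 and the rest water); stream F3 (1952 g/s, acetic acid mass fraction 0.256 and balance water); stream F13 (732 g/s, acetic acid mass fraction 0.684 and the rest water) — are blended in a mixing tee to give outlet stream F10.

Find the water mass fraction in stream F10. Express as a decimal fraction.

Total flow out = 508.8 + 1952 + 732 = 3192.8 g/s.
water in = 508.8×0.561 + 1952×0.744 + 732×0.316 = 1969 g/s.
water mass fraction in F10 = 1969/3192.8 = 0.617.

0.617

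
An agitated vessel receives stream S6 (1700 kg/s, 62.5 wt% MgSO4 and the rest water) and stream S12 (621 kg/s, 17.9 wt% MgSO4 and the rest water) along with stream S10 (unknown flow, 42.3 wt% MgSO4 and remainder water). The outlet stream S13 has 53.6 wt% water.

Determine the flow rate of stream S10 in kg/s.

2359 kg/s

Let S10 be the unknown flow. Total out = 2321 + S10.
water balance: 1147.3 + 0.577·S10 = 0.536·(2321 + S10)
(0.577 − 0.536)·S10 = 0.536×2321 − 1147.3 = 96.715
S10 = 96.715 / 0.041 = 2358.9 kg/s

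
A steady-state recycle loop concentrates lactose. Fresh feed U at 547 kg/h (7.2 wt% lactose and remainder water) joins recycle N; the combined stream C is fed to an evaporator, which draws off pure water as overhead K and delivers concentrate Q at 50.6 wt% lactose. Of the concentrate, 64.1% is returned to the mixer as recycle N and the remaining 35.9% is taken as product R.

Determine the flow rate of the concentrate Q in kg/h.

216.8 kg/h

Overall lactose balance (none leaves overhead): lactose in fresh feed = lactose in product, i.e. 547×0.072 = (1−0.641)·Q·0.506.
Q = 39.384/(0.506×0.359) = 216.81 kg/h.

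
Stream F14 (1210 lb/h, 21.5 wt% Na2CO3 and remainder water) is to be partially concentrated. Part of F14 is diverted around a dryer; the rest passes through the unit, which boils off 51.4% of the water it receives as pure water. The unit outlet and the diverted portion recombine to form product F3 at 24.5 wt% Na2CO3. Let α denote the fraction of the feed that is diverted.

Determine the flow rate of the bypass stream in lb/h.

842.8 lb/h

All 1210×0.215 = 260.15 lb/h of Na2CO3 reaches F3, so F3 = 260.15/0.245 = 1061.8 lb/h and vapour = 148.16 lb/h.
The evaporator receives (1−α)·1210 of feed at 0.785 water and removes 0.514 of that water:
0.514×0.785×(1−α)×1210 = 148.16
(1−α) = 148.16/488.22 = 0.3035;  α = 0.6965.
Bypass flow = 0.6965×1210 = 842.8 lb/h.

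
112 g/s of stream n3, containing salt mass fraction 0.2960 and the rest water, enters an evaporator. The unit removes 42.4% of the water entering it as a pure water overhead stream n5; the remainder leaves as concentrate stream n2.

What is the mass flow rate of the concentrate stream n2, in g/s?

78.57 g/s

water entering = 112×0.704 = 78.848 g/s; overhead removed = 0.424×78.848 = 33.432 g/s.
Concentrate = 112 − 33.432 = 78.568 g/s.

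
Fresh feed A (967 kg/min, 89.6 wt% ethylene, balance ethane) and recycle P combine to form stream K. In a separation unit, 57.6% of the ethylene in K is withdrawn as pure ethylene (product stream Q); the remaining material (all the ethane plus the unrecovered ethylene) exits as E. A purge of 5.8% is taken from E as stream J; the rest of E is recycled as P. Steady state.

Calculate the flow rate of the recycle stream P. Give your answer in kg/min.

2210 kg/min

ethane enters only via A and leaves only via the purge: 967×0.104 = 0.058×(ethane in E), and the separation unit passes all ethane, so ethane in K = ethane in E = 1733.9 kg/min.
ethylene in K: m_A = 967×0.896 + (1−0.058)·(1−0.576)·m_A, so m_A = 866.43/0.6006 = 1442.6 kg/min.
E = (1−0.576)×1442.6 + 1733.9 = 2345.6 kg/min.
Recycle P = (1−0.058)×2345.6 = 2209.6 kg/min.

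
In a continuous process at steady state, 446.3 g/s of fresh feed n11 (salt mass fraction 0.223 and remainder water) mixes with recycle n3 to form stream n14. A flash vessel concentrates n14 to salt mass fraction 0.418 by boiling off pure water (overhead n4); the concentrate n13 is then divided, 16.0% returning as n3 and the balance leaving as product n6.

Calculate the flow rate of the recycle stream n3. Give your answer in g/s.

45.35 g/s

Overall salt balance (none leaves overhead): salt in fresh feed = salt in product, i.e. 446.3×0.223 = (1−0.160)·n13·0.418.
n13 = 99.525/(0.418×0.840) = 283.45 g/s.
Recycle n3 = 0.160×283.45 = 45.352 g/s.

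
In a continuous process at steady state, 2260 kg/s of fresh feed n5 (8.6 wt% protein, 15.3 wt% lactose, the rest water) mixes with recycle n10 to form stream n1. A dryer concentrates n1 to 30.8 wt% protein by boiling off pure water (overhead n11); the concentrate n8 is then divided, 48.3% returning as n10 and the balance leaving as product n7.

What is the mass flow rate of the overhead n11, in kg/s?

1629 kg/s

Overall protein balance (none leaves overhead): protein in fresh feed = protein in product, i.e. 2260×0.086 = (1−0.483)·n8·0.308.
n8 = 194.36/(0.308×0.517) = 1220.6 kg/s.
Recycle n10 = 0.483×1220.6 = 589.54 kg/s.
Combined feed n1 = 2260 + 589.54 = 2849.5 kg/s.
Overhead n11 = n1 − n8 = 2849.5 − 1220.6 = 1629 kg/s.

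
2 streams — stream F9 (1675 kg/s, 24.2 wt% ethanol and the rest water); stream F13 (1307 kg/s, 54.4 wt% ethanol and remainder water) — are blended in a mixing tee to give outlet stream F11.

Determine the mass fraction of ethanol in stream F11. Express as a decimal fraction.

0.374

Total flow out = 1675 + 1307 = 2982 kg/s.
ethanol in = 1675×0.242 + 1307×0.544 = 1116.4 kg/s.
ethanol mass fraction in F11 = 1116.4/2982 = 0.374.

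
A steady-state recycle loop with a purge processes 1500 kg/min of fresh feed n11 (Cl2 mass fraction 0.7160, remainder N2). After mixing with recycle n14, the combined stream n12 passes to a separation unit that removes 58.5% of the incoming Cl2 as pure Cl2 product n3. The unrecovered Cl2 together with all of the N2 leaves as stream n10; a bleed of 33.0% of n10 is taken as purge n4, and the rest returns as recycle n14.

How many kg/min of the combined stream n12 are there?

2779 kg/min

N2 enters only via n11 and leaves only via the purge: 1500×0.284 = 0.330×(N2 in n10), and the separation unit passes all N2, so N2 in n12 = N2 in n10 = 1290.9 kg/min.
Cl2 in n12: m_A = 1500×0.716 + (1−0.330)·(1−0.585)·m_A, so m_A = 1074/0.7219 = 1487.6 kg/min.
n12 = 1487.6 + 1290.9 = 2778.5 kg/min.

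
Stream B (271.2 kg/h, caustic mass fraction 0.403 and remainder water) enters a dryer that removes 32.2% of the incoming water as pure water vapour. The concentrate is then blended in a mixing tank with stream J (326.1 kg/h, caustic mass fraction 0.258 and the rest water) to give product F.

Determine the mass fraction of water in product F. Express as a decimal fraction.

0.645

Vapour removed = 0.322×0.597×271.2 = 52.134 kg/h; concentrate = 219.07 kg/h.
water reaching the mixer = 109.77 (from concentrate) + 326.1×0.742 = 351.74 kg/h.
Product flow = 219.07 + 326.1 = 545.17 kg/h; water fraction = 0.645.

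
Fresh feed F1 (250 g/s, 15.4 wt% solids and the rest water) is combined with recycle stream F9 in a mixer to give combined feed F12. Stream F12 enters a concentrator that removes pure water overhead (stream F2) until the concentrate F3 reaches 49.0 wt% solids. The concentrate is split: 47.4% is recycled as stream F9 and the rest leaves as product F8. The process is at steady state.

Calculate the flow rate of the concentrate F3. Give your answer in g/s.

Overall solids balance (none leaves overhead): solids in fresh feed = solids in product, i.e. 250×0.154 = (1−0.474)·F3·0.490.
F3 = 38.5/(0.490×0.526) = 149.38 g/s.

149.4 g/s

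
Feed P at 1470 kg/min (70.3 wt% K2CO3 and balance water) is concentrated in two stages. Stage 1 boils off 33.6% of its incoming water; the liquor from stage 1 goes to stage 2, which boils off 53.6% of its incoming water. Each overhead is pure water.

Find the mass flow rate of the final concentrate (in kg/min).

1168 kg/min

water in feed = 1470×0.297 = 436.59 kg/min.
After stage 1: water left = (1−0.336)×436.59 = 289.9; stream total = 1323.3 kg/min.
After stage 2: water left = (1−0.536)×289.9 = 134.51; final concentrate = 1167.9 kg/min.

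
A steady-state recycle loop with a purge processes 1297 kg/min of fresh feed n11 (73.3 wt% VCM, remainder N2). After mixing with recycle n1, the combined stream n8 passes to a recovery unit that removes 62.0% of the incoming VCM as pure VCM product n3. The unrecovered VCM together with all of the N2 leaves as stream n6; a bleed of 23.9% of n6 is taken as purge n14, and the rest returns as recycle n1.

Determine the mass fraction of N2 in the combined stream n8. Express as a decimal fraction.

N2 enters only via n11 and leaves only via the purge: 1297×0.267 = 0.239×(N2 in n6), and the recovery unit passes all N2, so N2 in n8 = N2 in n6 = 1448.9 kg/min.
VCM in n8: m_A = 1297×0.733 + (1−0.239)·(1−0.620)·m_A, so m_A = 950.7/0.7108 = 1337.5 kg/min.
n8 = 1337.5 + 1448.9 = 2786.4 kg/min.
N2 fraction in n8 = 1448.9/2786.4 = 0.520.

0.520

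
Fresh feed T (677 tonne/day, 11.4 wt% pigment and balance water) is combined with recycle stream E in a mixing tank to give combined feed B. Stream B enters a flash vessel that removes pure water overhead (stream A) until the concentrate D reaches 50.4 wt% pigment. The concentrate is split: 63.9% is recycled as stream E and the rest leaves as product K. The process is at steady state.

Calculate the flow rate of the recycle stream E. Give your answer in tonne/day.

Overall pigment balance (none leaves overhead): pigment in fresh feed = pigment in product, i.e. 677×0.114 = (1−0.639)·D·0.504.
D = 77.178/(0.504×0.361) = 424.19 tonne/day.
Recycle E = 0.639×424.19 = 271.05 tonne/day.

271.1 tonne/day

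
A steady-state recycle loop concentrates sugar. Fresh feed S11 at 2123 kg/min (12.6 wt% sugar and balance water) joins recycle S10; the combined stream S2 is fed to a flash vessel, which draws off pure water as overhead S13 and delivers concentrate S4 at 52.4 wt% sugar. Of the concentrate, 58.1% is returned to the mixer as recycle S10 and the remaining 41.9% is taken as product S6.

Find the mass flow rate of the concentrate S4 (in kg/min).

1218 kg/min

Overall sugar balance (none leaves overhead): sugar in fresh feed = sugar in product, i.e. 2123×0.126 = (1−0.581)·S4·0.524.
S4 = 267.5/(0.524×0.419) = 1218.4 kg/min.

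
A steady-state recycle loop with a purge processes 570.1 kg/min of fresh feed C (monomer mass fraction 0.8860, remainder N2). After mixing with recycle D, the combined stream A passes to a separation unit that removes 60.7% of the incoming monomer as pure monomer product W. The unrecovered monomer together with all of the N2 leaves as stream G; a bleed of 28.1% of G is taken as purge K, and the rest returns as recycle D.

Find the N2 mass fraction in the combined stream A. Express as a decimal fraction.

0.2473

N2 enters only via C and leaves only via the purge: 570.1×0.114 = 0.281×(N2 in G), and the separation unit passes all N2, so N2 in A = N2 in G = 231.29 kg/min.
monomer in A: m_A = 570.1×0.886 + (1−0.281)·(1−0.607)·m_A, so m_A = 505.11/0.7174 = 704.05 kg/min.
A = 704.05 + 231.29 = 935.34 kg/min.
N2 fraction in A = 231.29/935.34 = 0.2473.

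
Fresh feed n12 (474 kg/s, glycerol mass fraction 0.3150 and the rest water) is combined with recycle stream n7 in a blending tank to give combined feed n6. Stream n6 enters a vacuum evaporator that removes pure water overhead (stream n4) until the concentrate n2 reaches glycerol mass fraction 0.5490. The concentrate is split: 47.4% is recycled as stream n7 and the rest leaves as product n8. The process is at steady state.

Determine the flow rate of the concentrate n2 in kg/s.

517 kg/s

Overall glycerol balance (none leaves overhead): glycerol in fresh feed = glycerol in product, i.e. 474×0.315 = (1−0.474)·n2·0.549.
n2 = 149.31/(0.549×0.526) = 517.05 kg/s.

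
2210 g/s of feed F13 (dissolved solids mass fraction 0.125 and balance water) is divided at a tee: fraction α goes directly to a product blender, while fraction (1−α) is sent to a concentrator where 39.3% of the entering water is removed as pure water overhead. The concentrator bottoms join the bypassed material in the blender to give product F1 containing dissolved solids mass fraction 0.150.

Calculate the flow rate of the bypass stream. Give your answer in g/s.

All 2210×0.125 = 276.25 g/s of dissolved solids reaches F1, so F1 = 276.25/0.150 = 1841.7 g/s and vapour = 368.33 g/s.
The evaporator receives (1−α)·2210 of feed at 0.875 water and removes 0.393 of that water:
0.393×0.875×(1−α)×2210 = 368.33
(1−α) = 368.33/759.96 = 0.4847;  α = 0.5153.
Bypass flow = 0.5153×2210 = 1138.9 g/s.

1139 g/s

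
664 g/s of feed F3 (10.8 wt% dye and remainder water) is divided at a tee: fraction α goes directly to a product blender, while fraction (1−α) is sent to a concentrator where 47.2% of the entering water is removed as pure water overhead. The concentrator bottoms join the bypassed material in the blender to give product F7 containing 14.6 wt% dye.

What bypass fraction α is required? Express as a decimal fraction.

All 664×0.108 = 71.712 g/s of dye reaches F7, so F7 = 71.712/0.146 = 491.18 g/s and vapour = 172.82 g/s.
The evaporator receives (1−α)·664 of feed at 0.892 water and removes 0.472 of that water:
0.472×0.892×(1−α)×664 = 172.82
(1−α) = 172.82/279.56 = 0.6182;  α = 0.3818.

0.382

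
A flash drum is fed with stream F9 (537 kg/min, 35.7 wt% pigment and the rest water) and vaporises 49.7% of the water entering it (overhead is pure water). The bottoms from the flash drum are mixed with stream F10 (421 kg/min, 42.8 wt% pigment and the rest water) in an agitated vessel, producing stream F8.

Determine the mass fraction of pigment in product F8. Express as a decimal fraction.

Vapour removed = 0.497×0.643×537 = 171.61 kg/min; concentrate = 365.39 kg/min.
pigment reaching the mixer = 191.71 (from concentrate) + 421×0.428 = 371.9 kg/min.
Product flow = 365.39 + 421 = 786.39 kg/min; pigment fraction = 0.473.

0.473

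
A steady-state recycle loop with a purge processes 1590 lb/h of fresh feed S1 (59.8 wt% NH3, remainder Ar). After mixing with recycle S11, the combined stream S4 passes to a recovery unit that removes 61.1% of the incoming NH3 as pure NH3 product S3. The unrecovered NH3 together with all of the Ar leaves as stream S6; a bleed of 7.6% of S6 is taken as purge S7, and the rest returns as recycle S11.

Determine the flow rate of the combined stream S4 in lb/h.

Ar enters only via S1 and leaves only via the purge: 1590×0.402 = 0.076×(Ar in S6), and the recovery unit passes all Ar, so Ar in S4 = Ar in S6 = 8410.3 lb/h.
NH3 in S4: m_A = 1590×0.598 + (1−0.076)·(1−0.611)·m_A, so m_A = 950.82/0.6406 = 1484.3 lb/h.
S4 = 1484.3 + 8410.3 = 9894.6 lb/h.

9895 lb/h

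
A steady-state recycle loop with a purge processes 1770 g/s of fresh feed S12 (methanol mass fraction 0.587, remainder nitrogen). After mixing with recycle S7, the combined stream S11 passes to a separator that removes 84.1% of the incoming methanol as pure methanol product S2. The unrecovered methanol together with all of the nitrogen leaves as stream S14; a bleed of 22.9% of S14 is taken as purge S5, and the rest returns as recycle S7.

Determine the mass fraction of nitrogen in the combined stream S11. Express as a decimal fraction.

nitrogen enters only via S12 and leaves only via the purge: 1770×0.413 = 0.229×(nitrogen in S14), and the separator passes all nitrogen, so nitrogen in S11 = nitrogen in S14 = 3192.2 g/s.
methanol in S11: m_A = 1770×0.587 + (1−0.229)·(1−0.841)·m_A, so m_A = 1039/0.8774 = 1184.2 g/s.
S11 = 1184.2 + 3192.2 = 4376.3 g/s.
nitrogen fraction in S11 = 3192.2/4376.3 = 0.729.

0.729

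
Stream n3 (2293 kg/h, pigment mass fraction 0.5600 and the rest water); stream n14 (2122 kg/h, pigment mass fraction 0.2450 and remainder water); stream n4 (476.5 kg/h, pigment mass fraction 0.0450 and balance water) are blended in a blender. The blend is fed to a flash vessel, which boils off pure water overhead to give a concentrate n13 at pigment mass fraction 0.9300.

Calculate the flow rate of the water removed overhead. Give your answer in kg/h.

pigment entering = 2293×0.560 + 2122×0.245 + 476.5×0.045 = 1825.4 kg/h.
All pigment reports to n13, so n13 = 1825.4/0.930 = 1962.8 kg/h.
Total feed = 4891.5 kg/h; overhead = 4891.5 − 1962.8 = 2928.7 kg/h.

2929 kg/h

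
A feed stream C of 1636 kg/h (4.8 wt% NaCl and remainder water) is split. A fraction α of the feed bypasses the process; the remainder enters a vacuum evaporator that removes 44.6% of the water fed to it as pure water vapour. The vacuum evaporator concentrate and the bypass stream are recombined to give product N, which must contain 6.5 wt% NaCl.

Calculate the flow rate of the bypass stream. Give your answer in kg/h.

All 1636×0.048 = 78.528 kg/h of NaCl reaches N, so N = 78.528/0.065 = 1208.1 kg/h and vapour = 427.88 kg/h.
The evaporator receives (1−α)·1636 of feed at 0.952 water and removes 0.446 of that water:
0.446×0.952×(1−α)×1636 = 427.88
(1−α) = 427.88/694.63 = 0.6160;  α = 0.3840.
Bypass flow = 0.3840×1636 = 628.26 kg/h.

628.3 kg/h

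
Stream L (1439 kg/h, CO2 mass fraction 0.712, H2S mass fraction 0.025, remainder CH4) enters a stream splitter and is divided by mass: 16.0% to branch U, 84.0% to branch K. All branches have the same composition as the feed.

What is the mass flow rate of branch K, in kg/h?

1209 kg/h

Branch K flow = 0.840×1439 = 1208.8 kg/h.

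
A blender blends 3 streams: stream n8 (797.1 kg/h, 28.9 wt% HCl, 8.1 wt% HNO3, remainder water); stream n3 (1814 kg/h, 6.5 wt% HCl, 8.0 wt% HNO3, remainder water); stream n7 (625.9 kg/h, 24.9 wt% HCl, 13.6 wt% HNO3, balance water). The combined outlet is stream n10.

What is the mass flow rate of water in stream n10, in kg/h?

water out = water in = 797.1×0.630 + 1814×0.855 + 625.9×0.615 = 2438.1 kg/h.

2438 kg/h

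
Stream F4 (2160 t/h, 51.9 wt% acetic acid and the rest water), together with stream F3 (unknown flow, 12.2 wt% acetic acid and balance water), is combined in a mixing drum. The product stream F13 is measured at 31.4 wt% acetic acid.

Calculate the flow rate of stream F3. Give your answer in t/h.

Let F3 be the unknown flow. Total out = 2160 + F3.
acetic acid balance: 1121 + 0.122·F3 = 0.314·(2160 + F3)
(0.122 − 0.314)·F3 = 0.314×2160 − 1121 = -442.8
F3 = -442.8 / -0.192 = 2306.2 t/h

2306 t/h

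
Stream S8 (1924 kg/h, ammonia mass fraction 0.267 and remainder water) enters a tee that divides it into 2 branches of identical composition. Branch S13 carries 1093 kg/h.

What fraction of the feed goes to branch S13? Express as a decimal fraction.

Fraction to S13 = 1093/1924 = 0.5681.

0.568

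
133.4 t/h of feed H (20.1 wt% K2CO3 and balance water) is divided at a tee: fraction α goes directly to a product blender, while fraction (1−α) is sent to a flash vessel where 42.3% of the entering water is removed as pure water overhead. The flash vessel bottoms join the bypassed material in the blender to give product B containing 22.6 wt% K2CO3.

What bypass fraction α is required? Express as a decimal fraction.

0.673

All 133.4×0.201 = 26.813 t/h of K2CO3 reaches B, so B = 26.813/0.226 = 118.64 t/h and vapour = 14.757 t/h.
The evaporator receives (1−α)·133.4 of feed at 0.799 water and removes 0.423 of that water:
0.423×0.799×(1−α)×133.4 = 14.757
(1−α) = 14.757/45.086 = 0.3273;  α = 0.6727.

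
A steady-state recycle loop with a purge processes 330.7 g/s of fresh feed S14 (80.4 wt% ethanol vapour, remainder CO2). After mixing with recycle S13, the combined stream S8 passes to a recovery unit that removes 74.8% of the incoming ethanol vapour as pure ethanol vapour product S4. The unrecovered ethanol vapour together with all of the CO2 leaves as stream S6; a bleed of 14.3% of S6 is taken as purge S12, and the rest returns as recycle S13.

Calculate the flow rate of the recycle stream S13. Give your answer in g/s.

CO2 enters only via S14 and leaves only via the purge: 330.7×0.196 = 0.143×(CO2 in S6), and the recovery unit passes all CO2, so CO2 in S8 = CO2 in S6 = 453.27 g/s.
ethanol vapour in S8: m_A = 330.7×0.804 + (1−0.143)·(1−0.748)·m_A, so m_A = 265.88/0.7840 = 339.12 g/s.
S6 = (1−0.748)×339.12 + 453.27 = 538.73 g/s.
Recycle S13 = (1−0.143)×538.73 = 461.69 g/s.

461.7 g/s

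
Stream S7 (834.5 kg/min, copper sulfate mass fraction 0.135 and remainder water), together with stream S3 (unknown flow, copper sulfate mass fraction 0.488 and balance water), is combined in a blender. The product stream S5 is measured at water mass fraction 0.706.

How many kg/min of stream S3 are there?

683.9 kg/min

Let S3 be the unknown flow. Total out = 834.5 + S3.
water balance: 721.84 + 0.512·S3 = 0.706·(834.5 + S3)
(0.512 − 0.706)·S3 = 0.706×834.5 − 721.84 = -132.69
S3 = -132.69 / -0.194 = 683.95 kg/min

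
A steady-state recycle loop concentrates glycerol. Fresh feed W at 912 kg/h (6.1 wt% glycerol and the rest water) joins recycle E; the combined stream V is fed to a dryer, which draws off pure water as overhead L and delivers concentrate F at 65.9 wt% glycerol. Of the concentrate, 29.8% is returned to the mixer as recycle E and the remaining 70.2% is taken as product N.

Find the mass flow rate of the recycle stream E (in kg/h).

35.84 kg/h

Overall glycerol balance (none leaves overhead): glycerol in fresh feed = glycerol in product, i.e. 912×0.061 = (1−0.298)·F·0.659.
F = 55.632/(0.659×0.702) = 120.25 kg/h.
Recycle E = 0.298×120.25 = 35.836 kg/h.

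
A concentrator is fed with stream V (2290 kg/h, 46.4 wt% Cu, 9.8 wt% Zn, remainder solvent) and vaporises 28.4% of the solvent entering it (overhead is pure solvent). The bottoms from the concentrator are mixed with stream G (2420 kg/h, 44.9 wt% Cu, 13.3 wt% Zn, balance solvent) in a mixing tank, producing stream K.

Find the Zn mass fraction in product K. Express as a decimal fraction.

0.123

Vapour removed = 0.284×0.438×2290 = 284.86 kg/h; concentrate = 2005.1 kg/h.
Zn reaching the mixer = 224.42 (from concentrate) + 2420×0.133 = 546.28 kg/h.
Product flow = 2005.1 + 2420 = 4425.1 kg/h; Zn fraction = 0.123.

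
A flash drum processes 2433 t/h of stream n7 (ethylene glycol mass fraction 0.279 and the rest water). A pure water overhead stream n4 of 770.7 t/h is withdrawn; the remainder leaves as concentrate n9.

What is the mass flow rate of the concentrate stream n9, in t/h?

Concentrate = 2433 − 770.7 = 1662.3 t/h.

1662 t/h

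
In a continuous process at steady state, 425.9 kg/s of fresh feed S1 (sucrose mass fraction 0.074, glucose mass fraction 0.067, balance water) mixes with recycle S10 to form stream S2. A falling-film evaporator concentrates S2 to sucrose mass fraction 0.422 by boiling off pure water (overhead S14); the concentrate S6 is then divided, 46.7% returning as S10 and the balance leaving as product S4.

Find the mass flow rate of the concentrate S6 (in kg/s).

Overall sucrose balance (none leaves overhead): sucrose in fresh feed = sucrose in product, i.e. 425.9×0.074 = (1−0.467)·S6·0.422.
S6 = 31.517/(0.422×0.533) = 140.12 kg/s.

140.1 kg/s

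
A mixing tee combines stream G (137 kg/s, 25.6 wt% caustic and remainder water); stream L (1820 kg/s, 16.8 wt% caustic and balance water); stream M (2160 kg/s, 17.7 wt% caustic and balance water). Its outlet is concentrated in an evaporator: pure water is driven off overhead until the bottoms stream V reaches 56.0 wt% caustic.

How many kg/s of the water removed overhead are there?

2826 kg/s

caustic entering = 137×0.256 + 1820×0.168 + 2160×0.177 = 723.15 kg/s.
All caustic reports to V, so V = 723.15/0.560 = 1291.3 kg/s.
Total feed = 4117 kg/s; overhead = 4117 − 1291.3 = 2825.7 kg/s.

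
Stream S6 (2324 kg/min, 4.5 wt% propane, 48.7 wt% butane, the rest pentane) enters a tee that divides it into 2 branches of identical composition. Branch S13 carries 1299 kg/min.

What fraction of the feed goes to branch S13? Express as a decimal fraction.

Fraction to S13 = 1299/2324 = 0.5590.

0.559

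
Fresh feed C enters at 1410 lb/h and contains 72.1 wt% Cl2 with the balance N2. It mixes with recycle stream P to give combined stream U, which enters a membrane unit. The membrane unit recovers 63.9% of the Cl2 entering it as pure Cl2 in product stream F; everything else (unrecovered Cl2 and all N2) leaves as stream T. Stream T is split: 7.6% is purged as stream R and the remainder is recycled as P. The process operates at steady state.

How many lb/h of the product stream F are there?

974.8 lb/h

Cl2 in U: m_A = 1410×0.721 + (1−0.076)·(1−0.639)·m_A, so m_A = 1016.6/0.6664 = 1525.4 lb/h.
Product F = 0.639×1525.4 = 974.76 lb/h.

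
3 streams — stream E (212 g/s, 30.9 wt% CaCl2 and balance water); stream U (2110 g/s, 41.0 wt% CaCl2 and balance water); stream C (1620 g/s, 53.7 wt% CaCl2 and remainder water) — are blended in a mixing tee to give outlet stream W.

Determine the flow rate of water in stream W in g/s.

water out = water in = 212×0.691 + 2110×0.590 + 1620×0.463 = 2141.5 g/s.

2141 g/s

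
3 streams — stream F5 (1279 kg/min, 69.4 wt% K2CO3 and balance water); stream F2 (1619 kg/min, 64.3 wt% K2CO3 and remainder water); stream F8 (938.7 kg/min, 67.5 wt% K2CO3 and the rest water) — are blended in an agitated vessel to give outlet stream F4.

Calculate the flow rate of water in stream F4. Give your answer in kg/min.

water out = water in = 1279×0.306 + 1619×0.357 + 938.7×0.325 = 1274.4 kg/min.

1274 kg/min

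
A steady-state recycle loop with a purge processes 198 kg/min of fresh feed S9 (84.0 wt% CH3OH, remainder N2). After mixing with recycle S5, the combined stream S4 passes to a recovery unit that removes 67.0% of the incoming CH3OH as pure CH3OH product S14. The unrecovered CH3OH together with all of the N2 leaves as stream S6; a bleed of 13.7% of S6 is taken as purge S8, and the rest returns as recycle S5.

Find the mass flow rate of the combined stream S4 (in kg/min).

N2 enters only via S9 and leaves only via the purge: 198×0.160 = 0.137×(N2 in S6), and the recovery unit passes all N2, so N2 in S4 = N2 in S6 = 231.24 kg/min.
CH3OH in S4: m_A = 198×0.840 + (1−0.137)·(1−0.670)·m_A, so m_A = 166.32/0.7152 = 232.55 kg/min.
S4 = 232.55 + 231.24 = 463.79 kg/min.

463.8 kg/min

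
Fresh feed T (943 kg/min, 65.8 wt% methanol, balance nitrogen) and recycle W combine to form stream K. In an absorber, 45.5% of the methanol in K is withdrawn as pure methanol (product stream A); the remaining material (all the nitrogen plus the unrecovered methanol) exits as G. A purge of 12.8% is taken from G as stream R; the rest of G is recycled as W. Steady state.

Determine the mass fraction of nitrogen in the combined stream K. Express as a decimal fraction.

0.6806

nitrogen enters only via T and leaves only via the purge: 943×0.342 = 0.128×(nitrogen in G), and the absorber passes all nitrogen, so nitrogen in K = nitrogen in G = 2519.6 kg/min.
methanol in K: m_A = 943×0.658 + (1−0.128)·(1−0.455)·m_A, so m_A = 620.49/0.5248 = 1182.4 kg/min.
K = 1182.4 + 2519.6 = 3702 kg/min.
nitrogen fraction in K = 2519.6/3702 = 0.6806.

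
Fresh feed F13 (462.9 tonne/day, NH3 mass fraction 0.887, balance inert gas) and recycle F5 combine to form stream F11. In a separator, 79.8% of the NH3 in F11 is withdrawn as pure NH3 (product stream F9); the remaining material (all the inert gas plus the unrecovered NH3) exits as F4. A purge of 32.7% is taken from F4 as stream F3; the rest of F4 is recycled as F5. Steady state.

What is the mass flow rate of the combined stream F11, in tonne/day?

635.2 tonne/day

inert gas enters only via F13 and leaves only via the purge: 462.9×0.113 = 0.327×(inert gas in F4), and the separator passes all inert gas, so inert gas in F11 = inert gas in F4 = 159.96 tonne/day.
NH3 in F11: m_A = 462.9×0.887 + (1−0.327)·(1−0.798)·m_A, so m_A = 410.59/0.8641 = 475.19 tonne/day.
F11 = 475.19 + 159.96 = 635.16 tonne/day.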